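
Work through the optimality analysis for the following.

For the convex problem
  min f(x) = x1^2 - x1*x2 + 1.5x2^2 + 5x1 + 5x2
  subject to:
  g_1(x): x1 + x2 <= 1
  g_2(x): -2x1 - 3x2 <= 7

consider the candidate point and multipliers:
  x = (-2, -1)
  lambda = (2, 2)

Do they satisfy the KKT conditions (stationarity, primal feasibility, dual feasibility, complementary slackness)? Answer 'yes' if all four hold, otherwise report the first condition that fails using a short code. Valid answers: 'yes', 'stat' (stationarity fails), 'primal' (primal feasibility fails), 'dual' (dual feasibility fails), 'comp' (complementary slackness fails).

Gradient of f: grad f(x) = Q x + c = (2, 4)
Constraint values g_i(x) = a_i^T x - b_i:
  g_1((-2, -1)) = -4
  g_2((-2, -1)) = 0
Stationarity residual: grad f(x) + sum_i lambda_i a_i = (0, 0)
  -> stationarity OK
Primal feasibility (all g_i <= 0): OK
Dual feasibility (all lambda_i >= 0): OK
Complementary slackness (lambda_i * g_i(x) = 0 for all i): FAILS

Verdict: the first failing condition is complementary_slackness -> comp.

comp


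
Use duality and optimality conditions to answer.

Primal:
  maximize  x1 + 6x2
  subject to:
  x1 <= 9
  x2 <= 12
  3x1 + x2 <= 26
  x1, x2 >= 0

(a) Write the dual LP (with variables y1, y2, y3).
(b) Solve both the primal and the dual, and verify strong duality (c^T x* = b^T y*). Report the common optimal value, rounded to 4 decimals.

The standard primal-dual pair for 'max c^T x s.t. A x <= b, x >= 0' is:
  Dual:  min b^T y  s.t.  A^T y >= c,  y >= 0.

So the dual LP is:
  minimize  9y1 + 12y2 + 26y3
  subject to:
    y1 + 3y3 >= 1
    y2 + y3 >= 6
    y1, y2, y3 >= 0

Solving the primal: x* = (4.6667, 12).
  primal value c^T x* = 76.6667.
Solving the dual: y* = (0, 5.6667, 0.3333).
  dual value b^T y* = 76.6667.
Strong duality: c^T x* = b^T y*. Confirmed.

76.6667


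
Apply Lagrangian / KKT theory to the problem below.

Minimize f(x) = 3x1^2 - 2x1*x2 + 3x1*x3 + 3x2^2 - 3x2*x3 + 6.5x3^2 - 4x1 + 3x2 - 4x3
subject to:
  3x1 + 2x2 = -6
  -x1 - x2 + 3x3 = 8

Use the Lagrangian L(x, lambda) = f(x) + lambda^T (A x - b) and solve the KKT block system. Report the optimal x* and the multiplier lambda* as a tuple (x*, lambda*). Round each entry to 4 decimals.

Form the Lagrangian:
  L(x, lambda) = (1/2) x^T Q x + c^T x + lambda^T (A x - b)
Stationarity (grad_x L = 0): Q x + c + A^T lambda = 0.
Primal feasibility: A x = b.

This gives the KKT block system:
  [ Q   A^T ] [ x     ]   [-c ]
  [ A    0  ] [ lambda ] = [ b ]

Solving the linear system:
  x*      = (-1.3936, -0.9096, 1.8989)
  lambda* = (-0.522, -6.4114)
  f(x*)   = 21.7045

x* = (-1.3936, -0.9096, 1.8989), lambda* = (-0.522, -6.4114)


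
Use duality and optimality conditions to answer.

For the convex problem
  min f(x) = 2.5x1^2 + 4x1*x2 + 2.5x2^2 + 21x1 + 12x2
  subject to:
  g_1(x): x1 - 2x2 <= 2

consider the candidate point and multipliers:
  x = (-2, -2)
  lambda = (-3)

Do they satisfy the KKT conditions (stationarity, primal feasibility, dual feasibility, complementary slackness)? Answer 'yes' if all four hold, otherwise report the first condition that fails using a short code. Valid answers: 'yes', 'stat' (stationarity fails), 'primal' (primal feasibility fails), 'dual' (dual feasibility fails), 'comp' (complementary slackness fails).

Gradient of f: grad f(x) = Q x + c = (3, -6)
Constraint values g_i(x) = a_i^T x - b_i:
  g_1((-2, -2)) = 0
Stationarity residual: grad f(x) + sum_i lambda_i a_i = (0, 0)
  -> stationarity OK
Primal feasibility (all g_i <= 0): OK
Dual feasibility (all lambda_i >= 0): FAILS
Complementary slackness (lambda_i * g_i(x) = 0 for all i): OK

Verdict: the first failing condition is dual_feasibility -> dual.

dual


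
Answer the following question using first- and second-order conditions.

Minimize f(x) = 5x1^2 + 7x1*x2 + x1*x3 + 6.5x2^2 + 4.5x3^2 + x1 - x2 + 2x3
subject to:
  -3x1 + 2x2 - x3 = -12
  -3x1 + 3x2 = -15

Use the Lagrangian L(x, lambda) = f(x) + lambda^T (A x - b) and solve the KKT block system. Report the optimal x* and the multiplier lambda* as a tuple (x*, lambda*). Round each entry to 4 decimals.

Form the Lagrangian:
  L(x, lambda) = (1/2) x^T Q x + c^T x + lambda^T (A x - b)
Stationarity (grad_x L = 0): Q x + c + A^T lambda = 0.
Primal feasibility: A x = b.

This gives the KKT block system:
  [ Q   A^T ] [ x     ]   [-c ]
  [ A    0  ] [ lambda ] = [ b ]

Solving the linear system:
  x*      = (2.6818, -2.3182, -0.6818)
  lambda* = (-1.4545, 5.0909)
  f(x*)   = 31.2727

x* = (2.6818, -2.3182, -0.6818), lambda* = (-1.4545, 5.0909)


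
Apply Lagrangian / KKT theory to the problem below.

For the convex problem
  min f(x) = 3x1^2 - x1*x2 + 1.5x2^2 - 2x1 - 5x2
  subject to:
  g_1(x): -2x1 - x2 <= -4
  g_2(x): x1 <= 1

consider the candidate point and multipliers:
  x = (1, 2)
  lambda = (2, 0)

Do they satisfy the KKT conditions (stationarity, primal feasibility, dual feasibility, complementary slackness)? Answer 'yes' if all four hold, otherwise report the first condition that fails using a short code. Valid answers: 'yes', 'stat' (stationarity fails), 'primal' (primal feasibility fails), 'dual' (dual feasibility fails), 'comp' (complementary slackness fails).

Gradient of f: grad f(x) = Q x + c = (2, 0)
Constraint values g_i(x) = a_i^T x - b_i:
  g_1((1, 2)) = 0
  g_2((1, 2)) = 0
Stationarity residual: grad f(x) + sum_i lambda_i a_i = (-2, -2)
  -> stationarity FAILS
Primal feasibility (all g_i <= 0): OK
Dual feasibility (all lambda_i >= 0): OK
Complementary slackness (lambda_i * g_i(x) = 0 for all i): OK

Verdict: the first failing condition is stationarity -> stat.

stat


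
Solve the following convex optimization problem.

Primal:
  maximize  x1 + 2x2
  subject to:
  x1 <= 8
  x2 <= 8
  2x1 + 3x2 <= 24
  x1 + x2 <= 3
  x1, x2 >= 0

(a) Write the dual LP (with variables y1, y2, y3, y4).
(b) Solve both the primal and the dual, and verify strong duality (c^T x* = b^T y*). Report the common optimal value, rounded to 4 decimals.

The standard primal-dual pair for 'max c^T x s.t. A x <= b, x >= 0' is:
  Dual:  min b^T y  s.t.  A^T y >= c,  y >= 0.

So the dual LP is:
  minimize  8y1 + 8y2 + 24y3 + 3y4
  subject to:
    y1 + 2y3 + y4 >= 1
    y2 + 3y3 + y4 >= 2
    y1, y2, y3, y4 >= 0

Solving the primal: x* = (0, 3).
  primal value c^T x* = 6.
Solving the dual: y* = (0, 0, 0, 2).
  dual value b^T y* = 6.
Strong duality: c^T x* = b^T y*. Confirmed.

6


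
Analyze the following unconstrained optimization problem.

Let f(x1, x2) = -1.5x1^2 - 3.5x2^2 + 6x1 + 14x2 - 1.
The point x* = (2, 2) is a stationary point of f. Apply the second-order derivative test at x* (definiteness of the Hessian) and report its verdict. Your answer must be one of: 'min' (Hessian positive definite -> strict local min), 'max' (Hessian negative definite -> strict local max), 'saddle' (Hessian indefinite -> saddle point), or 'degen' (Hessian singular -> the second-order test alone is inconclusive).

Compute the Hessian H = grad^2 f:
  H = [[-3, 0], [0, -7]]
Verify stationarity: grad f(x*) = H x* + g = (0, 0).
Eigenvalues of H: -7, -3.
Both eigenvalues < 0, so H is negative definite -> x* is a strict local max.

max


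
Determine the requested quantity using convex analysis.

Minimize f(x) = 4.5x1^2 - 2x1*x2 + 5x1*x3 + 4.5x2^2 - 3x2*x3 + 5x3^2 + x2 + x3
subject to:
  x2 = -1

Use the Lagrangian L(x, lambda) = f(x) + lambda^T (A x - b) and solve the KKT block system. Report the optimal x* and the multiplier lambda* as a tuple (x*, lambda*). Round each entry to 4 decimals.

Form the Lagrangian:
  L(x, lambda) = (1/2) x^T Q x + c^T x + lambda^T (A x - b)
Stationarity (grad_x L = 0): Q x + c + A^T lambda = 0.
Primal feasibility: A x = b.

This gives the KKT block system:
  [ Q   A^T ] [ x     ]   [-c ]
  [ A    0  ] [ lambda ] = [ b ]

Solving the linear system:
  x*      = (0, -1, -0.4)
  lambda* = (6.8)
  f(x*)   = 2.7

x* = (0, -1, -0.4), lambda* = (6.8)


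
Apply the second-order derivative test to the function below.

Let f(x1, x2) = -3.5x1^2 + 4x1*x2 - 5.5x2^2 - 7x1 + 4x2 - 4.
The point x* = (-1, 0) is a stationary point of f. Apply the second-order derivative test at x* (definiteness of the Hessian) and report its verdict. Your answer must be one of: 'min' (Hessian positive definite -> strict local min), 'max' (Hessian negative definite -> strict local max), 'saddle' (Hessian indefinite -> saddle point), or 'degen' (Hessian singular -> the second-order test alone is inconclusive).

Compute the Hessian H = grad^2 f:
  H = [[-7, 4], [4, -11]]
Verify stationarity: grad f(x*) = H x* + g = (0, 0).
Eigenvalues of H: -13.4721, -4.5279.
Both eigenvalues < 0, so H is negative definite -> x* is a strict local max.

max


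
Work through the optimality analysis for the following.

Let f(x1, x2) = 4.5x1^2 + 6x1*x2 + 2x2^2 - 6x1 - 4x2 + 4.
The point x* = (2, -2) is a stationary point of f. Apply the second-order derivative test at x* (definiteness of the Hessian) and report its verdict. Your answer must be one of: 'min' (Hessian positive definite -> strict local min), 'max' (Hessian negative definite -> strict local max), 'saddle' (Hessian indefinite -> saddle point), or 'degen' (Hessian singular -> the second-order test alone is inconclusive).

Compute the Hessian H = grad^2 f:
  H = [[9, 6], [6, 4]]
Verify stationarity: grad f(x*) = H x* + g = (0, 0).
Eigenvalues of H: 0, 13.
H has a zero eigenvalue (singular; positive semidefinite but not definite), so H is neither positive definite, negative definite, nor indefinite. The second-order test alone is inconclusive -> degen.
(Indeed, f is constant along the null direction of H through x*, so x* is not a strict local extremum.)

degen


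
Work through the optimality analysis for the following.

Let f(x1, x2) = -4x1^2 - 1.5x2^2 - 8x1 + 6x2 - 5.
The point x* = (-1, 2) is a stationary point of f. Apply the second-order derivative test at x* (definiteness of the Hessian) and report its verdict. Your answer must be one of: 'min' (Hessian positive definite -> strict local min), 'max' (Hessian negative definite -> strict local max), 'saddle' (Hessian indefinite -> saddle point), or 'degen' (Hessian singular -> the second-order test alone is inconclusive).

Compute the Hessian H = grad^2 f:
  H = [[-8, 0], [0, -3]]
Verify stationarity: grad f(x*) = H x* + g = (0, 0).
Eigenvalues of H: -8, -3.
Both eigenvalues < 0, so H is negative definite -> x* is a strict local max.

max


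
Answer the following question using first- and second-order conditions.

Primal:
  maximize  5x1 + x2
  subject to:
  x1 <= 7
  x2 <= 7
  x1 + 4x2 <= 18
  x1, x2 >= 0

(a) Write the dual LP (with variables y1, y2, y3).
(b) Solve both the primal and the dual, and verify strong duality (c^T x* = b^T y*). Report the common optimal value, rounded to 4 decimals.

The standard primal-dual pair for 'max c^T x s.t. A x <= b, x >= 0' is:
  Dual:  min b^T y  s.t.  A^T y >= c,  y >= 0.

So the dual LP is:
  minimize  7y1 + 7y2 + 18y3
  subject to:
    y1 + y3 >= 5
    y2 + 4y3 >= 1
    y1, y2, y3 >= 0

Solving the primal: x* = (7, 2.75).
  primal value c^T x* = 37.75.
Solving the dual: y* = (4.75, 0, 0.25).
  dual value b^T y* = 37.75.
Strong duality: c^T x* = b^T y*. Confirmed.

37.75


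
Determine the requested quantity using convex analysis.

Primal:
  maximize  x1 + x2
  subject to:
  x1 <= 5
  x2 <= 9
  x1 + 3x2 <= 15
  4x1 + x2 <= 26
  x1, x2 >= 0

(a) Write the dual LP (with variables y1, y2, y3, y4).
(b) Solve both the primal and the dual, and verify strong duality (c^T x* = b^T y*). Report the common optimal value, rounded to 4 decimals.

The standard primal-dual pair for 'max c^T x s.t. A x <= b, x >= 0' is:
  Dual:  min b^T y  s.t.  A^T y >= c,  y >= 0.

So the dual LP is:
  minimize  5y1 + 9y2 + 15y3 + 26y4
  subject to:
    y1 + y3 + 4y4 >= 1
    y2 + 3y3 + y4 >= 1
    y1, y2, y3, y4 >= 0

Solving the primal: x* = (5, 3.3333).
  primal value c^T x* = 8.3333.
Solving the dual: y* = (0.6667, 0, 0.3333, 0).
  dual value b^T y* = 8.3333.
Strong duality: c^T x* = b^T y*. Confirmed.

8.3333


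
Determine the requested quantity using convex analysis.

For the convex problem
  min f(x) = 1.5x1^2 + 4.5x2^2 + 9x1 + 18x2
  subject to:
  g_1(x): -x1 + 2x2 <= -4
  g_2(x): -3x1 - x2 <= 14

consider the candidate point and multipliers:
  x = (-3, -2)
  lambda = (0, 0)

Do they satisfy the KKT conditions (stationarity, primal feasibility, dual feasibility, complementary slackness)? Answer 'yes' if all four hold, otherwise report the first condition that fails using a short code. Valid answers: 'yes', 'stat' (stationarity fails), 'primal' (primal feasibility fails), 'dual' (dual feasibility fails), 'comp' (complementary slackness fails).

Gradient of f: grad f(x) = Q x + c = (0, 0)
Constraint values g_i(x) = a_i^T x - b_i:
  g_1((-3, -2)) = 3
  g_2((-3, -2)) = -3
Stationarity residual: grad f(x) + sum_i lambda_i a_i = (0, 0)
  -> stationarity OK
Primal feasibility (all g_i <= 0): FAILS
Dual feasibility (all lambda_i >= 0): OK
Complementary slackness (lambda_i * g_i(x) = 0 for all i): OK

Verdict: the first failing condition is primal_feasibility -> primal.

primal


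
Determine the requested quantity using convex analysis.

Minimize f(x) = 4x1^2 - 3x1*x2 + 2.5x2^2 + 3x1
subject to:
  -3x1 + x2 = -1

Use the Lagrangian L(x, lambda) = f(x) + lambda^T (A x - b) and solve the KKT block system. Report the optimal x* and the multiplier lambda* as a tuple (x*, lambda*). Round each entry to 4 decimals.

Form the Lagrangian:
  L(x, lambda) = (1/2) x^T Q x + c^T x + lambda^T (A x - b)
Stationarity (grad_x L = 0): Q x + c + A^T lambda = 0.
Primal feasibility: A x = b.

This gives the KKT block system:
  [ Q   A^T ] [ x     ]   [-c ]
  [ A    0  ] [ lambda ] = [ b ]

Solving the linear system:
  x*      = (0.2571, -0.2286)
  lambda* = (1.9143)
  f(x*)   = 1.3429

x* = (0.2571, -0.2286), lambda* = (1.9143)


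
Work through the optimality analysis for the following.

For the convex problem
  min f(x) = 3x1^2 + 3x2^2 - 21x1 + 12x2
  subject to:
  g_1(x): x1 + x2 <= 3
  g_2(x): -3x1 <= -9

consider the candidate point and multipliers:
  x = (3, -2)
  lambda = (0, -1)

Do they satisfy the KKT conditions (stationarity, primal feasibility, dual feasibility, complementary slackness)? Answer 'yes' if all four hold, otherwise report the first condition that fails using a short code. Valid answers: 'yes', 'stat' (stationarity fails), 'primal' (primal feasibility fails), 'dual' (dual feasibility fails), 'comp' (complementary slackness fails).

Gradient of f: grad f(x) = Q x + c = (-3, 0)
Constraint values g_i(x) = a_i^T x - b_i:
  g_1((3, -2)) = -2
  g_2((3, -2)) = 0
Stationarity residual: grad f(x) + sum_i lambda_i a_i = (0, 0)
  -> stationarity OK
Primal feasibility (all g_i <= 0): OK
Dual feasibility (all lambda_i >= 0): FAILS
Complementary slackness (lambda_i * g_i(x) = 0 for all i): OK

Verdict: the first failing condition is dual_feasibility -> dual.

dual


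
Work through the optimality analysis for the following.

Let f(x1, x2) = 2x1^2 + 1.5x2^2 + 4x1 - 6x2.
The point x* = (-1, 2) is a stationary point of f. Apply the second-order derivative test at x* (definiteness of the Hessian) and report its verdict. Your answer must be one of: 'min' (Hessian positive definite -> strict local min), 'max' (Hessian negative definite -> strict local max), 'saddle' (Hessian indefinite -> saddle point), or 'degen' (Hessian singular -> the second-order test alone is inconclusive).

Compute the Hessian H = grad^2 f:
  H = [[4, 0], [0, 3]]
Verify stationarity: grad f(x*) = H x* + g = (0, 0).
Eigenvalues of H: 3, 4.
Both eigenvalues > 0, so H is positive definite -> x* is a strict local min.

min


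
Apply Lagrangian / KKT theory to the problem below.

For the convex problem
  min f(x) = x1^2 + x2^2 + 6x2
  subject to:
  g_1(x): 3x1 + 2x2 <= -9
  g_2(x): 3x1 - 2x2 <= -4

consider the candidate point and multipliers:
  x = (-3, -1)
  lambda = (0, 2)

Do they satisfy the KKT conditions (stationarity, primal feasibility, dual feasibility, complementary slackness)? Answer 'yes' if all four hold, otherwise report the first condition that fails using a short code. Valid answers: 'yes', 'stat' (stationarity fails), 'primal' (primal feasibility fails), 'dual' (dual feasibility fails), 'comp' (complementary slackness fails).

Gradient of f: grad f(x) = Q x + c = (-6, 4)
Constraint values g_i(x) = a_i^T x - b_i:
  g_1((-3, -1)) = -2
  g_2((-3, -1)) = -3
Stationarity residual: grad f(x) + sum_i lambda_i a_i = (0, 0)
  -> stationarity OK
Primal feasibility (all g_i <= 0): OK
Dual feasibility (all lambda_i >= 0): OK
Complementary slackness (lambda_i * g_i(x) = 0 for all i): FAILS

Verdict: the first failing condition is complementary_slackness -> comp.

comp


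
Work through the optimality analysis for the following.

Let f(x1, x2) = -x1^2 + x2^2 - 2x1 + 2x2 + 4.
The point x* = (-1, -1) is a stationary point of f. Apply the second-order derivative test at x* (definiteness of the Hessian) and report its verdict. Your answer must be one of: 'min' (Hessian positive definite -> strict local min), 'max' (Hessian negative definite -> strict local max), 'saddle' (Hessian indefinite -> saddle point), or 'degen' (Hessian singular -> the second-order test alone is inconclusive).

Compute the Hessian H = grad^2 f:
  H = [[-2, 0], [0, 2]]
Verify stationarity: grad f(x*) = H x* + g = (0, 0).
Eigenvalues of H: -2, 2.
Eigenvalues have mixed signs, so H is indefinite -> x* is a saddle point.

saddle


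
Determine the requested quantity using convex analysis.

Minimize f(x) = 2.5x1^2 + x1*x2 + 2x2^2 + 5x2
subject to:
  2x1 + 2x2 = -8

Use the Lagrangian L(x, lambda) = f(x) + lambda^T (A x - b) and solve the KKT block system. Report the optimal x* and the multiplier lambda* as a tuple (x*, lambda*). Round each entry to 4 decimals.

Form the Lagrangian:
  L(x, lambda) = (1/2) x^T Q x + c^T x + lambda^T (A x - b)
Stationarity (grad_x L = 0): Q x + c + A^T lambda = 0.
Primal feasibility: A x = b.

This gives the KKT block system:
  [ Q   A^T ] [ x     ]   [-c ]
  [ A    0  ] [ lambda ] = [ b ]

Solving the linear system:
  x*      = (-1, -3)
  lambda* = (4)
  f(x*)   = 8.5

x* = (-1, -3), lambda* = (4)


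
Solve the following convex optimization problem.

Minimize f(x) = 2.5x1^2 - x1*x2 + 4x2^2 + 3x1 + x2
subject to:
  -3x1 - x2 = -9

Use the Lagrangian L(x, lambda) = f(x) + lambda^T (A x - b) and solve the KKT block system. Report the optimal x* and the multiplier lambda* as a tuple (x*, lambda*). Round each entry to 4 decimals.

Form the Lagrangian:
  L(x, lambda) = (1/2) x^T Q x + c^T x + lambda^T (A x - b)
Stationarity (grad_x L = 0): Q x + c + A^T lambda = 0.
Primal feasibility: A x = b.

This gives the KKT block system:
  [ Q   A^T ] [ x     ]   [-c ]
  [ A    0  ] [ lambda ] = [ b ]

Solving the linear system:
  x*      = (2.7108, 0.8675)
  lambda* = (5.2289)
  f(x*)   = 28.0301

x* = (2.7108, 0.8675), lambda* = (5.2289)


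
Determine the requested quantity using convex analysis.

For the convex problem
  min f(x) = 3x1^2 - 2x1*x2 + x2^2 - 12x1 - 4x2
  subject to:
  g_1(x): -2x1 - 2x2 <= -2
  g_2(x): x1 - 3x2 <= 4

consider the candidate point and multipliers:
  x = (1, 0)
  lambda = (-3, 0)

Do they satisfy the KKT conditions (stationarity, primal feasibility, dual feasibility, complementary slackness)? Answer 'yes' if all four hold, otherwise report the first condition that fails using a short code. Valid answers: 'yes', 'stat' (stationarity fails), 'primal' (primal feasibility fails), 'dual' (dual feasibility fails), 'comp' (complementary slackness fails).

Gradient of f: grad f(x) = Q x + c = (-6, -6)
Constraint values g_i(x) = a_i^T x - b_i:
  g_1((1, 0)) = 0
  g_2((1, 0)) = -3
Stationarity residual: grad f(x) + sum_i lambda_i a_i = (0, 0)
  -> stationarity OK
Primal feasibility (all g_i <= 0): OK
Dual feasibility (all lambda_i >= 0): FAILS
Complementary slackness (lambda_i * g_i(x) = 0 for all i): OK

Verdict: the first failing condition is dual_feasibility -> dual.

dual


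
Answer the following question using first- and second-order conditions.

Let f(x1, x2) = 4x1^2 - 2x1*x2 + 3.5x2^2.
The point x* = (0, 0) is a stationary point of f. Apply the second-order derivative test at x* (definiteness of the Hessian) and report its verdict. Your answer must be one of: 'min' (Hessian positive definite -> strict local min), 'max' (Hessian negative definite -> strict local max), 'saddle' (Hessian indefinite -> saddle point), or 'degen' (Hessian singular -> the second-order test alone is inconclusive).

Compute the Hessian H = grad^2 f:
  H = [[8, -2], [-2, 7]]
Verify stationarity: grad f(x*) = H x* + g = (0, 0).
Eigenvalues of H: 5.4384, 9.5616.
Both eigenvalues > 0, so H is positive definite -> x* is a strict local min.

min


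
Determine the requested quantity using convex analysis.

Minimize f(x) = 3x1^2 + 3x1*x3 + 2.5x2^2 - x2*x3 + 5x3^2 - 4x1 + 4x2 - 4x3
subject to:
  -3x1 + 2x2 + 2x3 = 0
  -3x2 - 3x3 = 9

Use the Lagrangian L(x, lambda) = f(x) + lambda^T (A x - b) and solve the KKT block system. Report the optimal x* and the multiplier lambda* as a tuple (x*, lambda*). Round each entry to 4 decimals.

Form the Lagrangian:
  L(x, lambda) = (1/2) x^T Q x + c^T x + lambda^T (A x - b)
Stationarity (grad_x L = 0): Q x + c + A^T lambda = 0.
Primal feasibility: A x = b.

This gives the KKT block system:
  [ Q   A^T ] [ x     ]   [-c ]
  [ A    0  ] [ lambda ] = [ b ]

Solving the linear system:
  x*      = (-2, -2.7647, -0.2353)
  lambda* = (-5.5686, -6.9085)
  f(x*)   = 30.0294

x* = (-2, -2.7647, -0.2353), lambda* = (-5.5686, -6.9085)


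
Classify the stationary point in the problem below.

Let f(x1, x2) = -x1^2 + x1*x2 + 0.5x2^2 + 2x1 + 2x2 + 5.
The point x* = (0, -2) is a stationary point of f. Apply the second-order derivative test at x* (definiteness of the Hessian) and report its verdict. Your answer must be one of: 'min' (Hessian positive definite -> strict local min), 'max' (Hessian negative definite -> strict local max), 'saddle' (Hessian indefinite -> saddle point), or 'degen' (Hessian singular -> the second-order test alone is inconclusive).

Compute the Hessian H = grad^2 f:
  H = [[-2, 1], [1, 1]]
Verify stationarity: grad f(x*) = H x* + g = (0, 0).
Eigenvalues of H: -2.3028, 1.3028.
Eigenvalues have mixed signs, so H is indefinite -> x* is a saddle point.

saddle


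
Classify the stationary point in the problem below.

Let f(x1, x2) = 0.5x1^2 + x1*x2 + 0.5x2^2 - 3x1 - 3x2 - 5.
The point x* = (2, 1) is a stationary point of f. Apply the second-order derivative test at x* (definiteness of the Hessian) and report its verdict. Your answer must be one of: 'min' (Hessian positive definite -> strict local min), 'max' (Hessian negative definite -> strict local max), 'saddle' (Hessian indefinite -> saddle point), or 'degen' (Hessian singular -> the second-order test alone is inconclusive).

Compute the Hessian H = grad^2 f:
  H = [[1, 1], [1, 1]]
Verify stationarity: grad f(x*) = H x* + g = (0, 0).
Eigenvalues of H: 0, 2.
H has a zero eigenvalue (singular; positive semidefinite but not definite), so H is neither positive definite, negative definite, nor indefinite. The second-order test alone is inconclusive -> degen.
(Indeed, f is constant along the null direction of H through x*, so x* is not a strict local extremum.)

degen


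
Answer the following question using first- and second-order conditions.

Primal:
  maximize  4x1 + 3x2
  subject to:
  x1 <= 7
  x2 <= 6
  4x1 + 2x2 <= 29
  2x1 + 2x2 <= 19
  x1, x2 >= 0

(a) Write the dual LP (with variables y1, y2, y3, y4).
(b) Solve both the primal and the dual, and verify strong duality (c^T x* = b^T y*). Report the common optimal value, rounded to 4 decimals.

The standard primal-dual pair for 'max c^T x s.t. A x <= b, x >= 0' is:
  Dual:  min b^T y  s.t.  A^T y >= c,  y >= 0.

So the dual LP is:
  minimize  7y1 + 6y2 + 29y3 + 19y4
  subject to:
    y1 + 4y3 + 2y4 >= 4
    y2 + 2y3 + 2y4 >= 3
    y1, y2, y3, y4 >= 0

Solving the primal: x* = (5, 4.5).
  primal value c^T x* = 33.5.
Solving the dual: y* = (0, 0, 0.5, 1).
  dual value b^T y* = 33.5.
Strong duality: c^T x* = b^T y*. Confirmed.

33.5


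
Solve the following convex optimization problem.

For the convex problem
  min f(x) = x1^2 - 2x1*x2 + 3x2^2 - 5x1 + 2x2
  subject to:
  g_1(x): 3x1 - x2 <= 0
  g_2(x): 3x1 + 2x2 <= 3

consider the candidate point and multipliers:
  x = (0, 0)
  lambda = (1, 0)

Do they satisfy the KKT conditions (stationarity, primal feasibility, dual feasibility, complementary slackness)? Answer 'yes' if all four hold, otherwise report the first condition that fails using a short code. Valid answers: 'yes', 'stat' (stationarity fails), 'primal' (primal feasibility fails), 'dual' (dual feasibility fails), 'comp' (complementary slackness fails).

Gradient of f: grad f(x) = Q x + c = (-5, 2)
Constraint values g_i(x) = a_i^T x - b_i:
  g_1((0, 0)) = 0
  g_2((0, 0)) = -3
Stationarity residual: grad f(x) + sum_i lambda_i a_i = (-2, 1)
  -> stationarity FAILS
Primal feasibility (all g_i <= 0): OK
Dual feasibility (all lambda_i >= 0): OK
Complementary slackness (lambda_i * g_i(x) = 0 for all i): OK

Verdict: the first failing condition is stationarity -> stat.

stat


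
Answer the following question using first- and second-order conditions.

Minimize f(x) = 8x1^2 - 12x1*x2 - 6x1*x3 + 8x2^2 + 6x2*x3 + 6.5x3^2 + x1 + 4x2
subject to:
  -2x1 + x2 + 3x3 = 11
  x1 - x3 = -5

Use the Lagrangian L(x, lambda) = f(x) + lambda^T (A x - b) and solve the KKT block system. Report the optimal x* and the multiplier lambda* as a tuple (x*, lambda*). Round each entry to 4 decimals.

Form the Lagrangian:
  L(x, lambda) = (1/2) x^T Q x + c^T x + lambda^T (A x - b)
Stationarity (grad_x L = 0): Q x + c + A^T lambda = 0.
Primal feasibility: A x = b.

This gives the KKT block system:
  [ Q   A^T ] [ x     ]   [-c ]
  [ A    0  ] [ lambda ] = [ b ]

Solving the linear system:
  x*      = (-2, -2, 3)
  lambda* = (-14, -3)
  f(x*)   = 64.5

x* = (-2, -2, 3), lambda* = (-14, -3)


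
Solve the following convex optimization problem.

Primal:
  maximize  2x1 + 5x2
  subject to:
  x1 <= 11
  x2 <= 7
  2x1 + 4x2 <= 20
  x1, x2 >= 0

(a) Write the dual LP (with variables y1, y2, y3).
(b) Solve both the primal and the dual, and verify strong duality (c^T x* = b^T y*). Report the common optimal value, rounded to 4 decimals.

The standard primal-dual pair for 'max c^T x s.t. A x <= b, x >= 0' is:
  Dual:  min b^T y  s.t.  A^T y >= c,  y >= 0.

So the dual LP is:
  minimize  11y1 + 7y2 + 20y3
  subject to:
    y1 + 2y3 >= 2
    y2 + 4y3 >= 5
    y1, y2, y3 >= 0

Solving the primal: x* = (0, 5).
  primal value c^T x* = 25.
Solving the dual: y* = (0, 0, 1.25).
  dual value b^T y* = 25.
Strong duality: c^T x* = b^T y*. Confirmed.

25


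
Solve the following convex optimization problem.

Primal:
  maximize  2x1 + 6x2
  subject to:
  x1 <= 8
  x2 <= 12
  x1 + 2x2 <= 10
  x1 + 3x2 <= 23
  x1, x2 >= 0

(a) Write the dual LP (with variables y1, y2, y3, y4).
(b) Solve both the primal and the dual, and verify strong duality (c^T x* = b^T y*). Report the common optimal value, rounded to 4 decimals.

The standard primal-dual pair for 'max c^T x s.t. A x <= b, x >= 0' is:
  Dual:  min b^T y  s.t.  A^T y >= c,  y >= 0.

So the dual LP is:
  minimize  8y1 + 12y2 + 10y3 + 23y4
  subject to:
    y1 + y3 + y4 >= 2
    y2 + 2y3 + 3y4 >= 6
    y1, y2, y3, y4 >= 0

Solving the primal: x* = (0, 5).
  primal value c^T x* = 30.
Solving the dual: y* = (0, 0, 3, 0).
  dual value b^T y* = 30.
Strong duality: c^T x* = b^T y*. Confirmed.

30


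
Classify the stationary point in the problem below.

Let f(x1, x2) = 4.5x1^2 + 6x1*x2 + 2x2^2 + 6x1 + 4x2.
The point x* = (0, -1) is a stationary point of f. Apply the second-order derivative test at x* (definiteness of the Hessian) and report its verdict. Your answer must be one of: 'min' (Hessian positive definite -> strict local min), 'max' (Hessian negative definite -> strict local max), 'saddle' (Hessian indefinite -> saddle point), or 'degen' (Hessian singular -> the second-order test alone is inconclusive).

Compute the Hessian H = grad^2 f:
  H = [[9, 6], [6, 4]]
Verify stationarity: grad f(x*) = H x* + g = (0, 0).
Eigenvalues of H: 0, 13.
H has a zero eigenvalue (singular; positive semidefinite but not definite), so H is neither positive definite, negative definite, nor indefinite. The second-order test alone is inconclusive -> degen.
(Indeed, f is constant along the null direction of H through x*, so x* is not a strict local extremum.)

degen


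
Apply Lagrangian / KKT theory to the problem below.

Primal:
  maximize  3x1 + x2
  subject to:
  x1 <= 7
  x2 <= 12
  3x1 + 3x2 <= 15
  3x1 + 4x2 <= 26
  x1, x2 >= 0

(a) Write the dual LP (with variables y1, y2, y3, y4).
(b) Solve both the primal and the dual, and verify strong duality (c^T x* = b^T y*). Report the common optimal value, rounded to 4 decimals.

The standard primal-dual pair for 'max c^T x s.t. A x <= b, x >= 0' is:
  Dual:  min b^T y  s.t.  A^T y >= c,  y >= 0.

So the dual LP is:
  minimize  7y1 + 12y2 + 15y3 + 26y4
  subject to:
    y1 + 3y3 + 3y4 >= 3
    y2 + 3y3 + 4y4 >= 1
    y1, y2, y3, y4 >= 0

Solving the primal: x* = (5, 0).
  primal value c^T x* = 15.
Solving the dual: y* = (0, 0, 1, 0).
  dual value b^T y* = 15.
Strong duality: c^T x* = b^T y*. Confirmed.

15


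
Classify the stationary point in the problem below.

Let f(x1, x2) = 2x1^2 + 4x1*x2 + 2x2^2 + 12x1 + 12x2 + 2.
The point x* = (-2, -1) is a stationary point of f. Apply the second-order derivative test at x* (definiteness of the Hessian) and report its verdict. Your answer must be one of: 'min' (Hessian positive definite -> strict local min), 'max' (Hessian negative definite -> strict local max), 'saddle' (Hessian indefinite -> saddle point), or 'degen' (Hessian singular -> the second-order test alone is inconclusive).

Compute the Hessian H = grad^2 f:
  H = [[4, 4], [4, 4]]
Verify stationarity: grad f(x*) = H x* + g = (0, 0).
Eigenvalues of H: 0, 8.
H has a zero eigenvalue (singular; positive semidefinite but not definite), so H is neither positive definite, negative definite, nor indefinite. The second-order test alone is inconclusive -> degen.
(Indeed, f is constant along the null direction of H through x*, so x* is not a strict local extremum.)

degen


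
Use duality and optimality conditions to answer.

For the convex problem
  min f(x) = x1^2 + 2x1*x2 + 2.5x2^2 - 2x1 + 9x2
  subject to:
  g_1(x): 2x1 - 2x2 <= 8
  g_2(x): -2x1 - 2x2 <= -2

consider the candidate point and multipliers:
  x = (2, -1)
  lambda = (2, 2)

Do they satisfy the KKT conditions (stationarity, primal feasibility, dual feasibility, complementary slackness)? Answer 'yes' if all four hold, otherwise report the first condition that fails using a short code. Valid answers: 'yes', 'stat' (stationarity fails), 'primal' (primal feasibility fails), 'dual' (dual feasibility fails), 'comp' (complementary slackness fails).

Gradient of f: grad f(x) = Q x + c = (0, 8)
Constraint values g_i(x) = a_i^T x - b_i:
  g_1((2, -1)) = -2
  g_2((2, -1)) = 0
Stationarity residual: grad f(x) + sum_i lambda_i a_i = (0, 0)
  -> stationarity OK
Primal feasibility (all g_i <= 0): OK
Dual feasibility (all lambda_i >= 0): OK
Complementary slackness (lambda_i * g_i(x) = 0 for all i): FAILS

Verdict: the first failing condition is complementary_slackness -> comp.

comp


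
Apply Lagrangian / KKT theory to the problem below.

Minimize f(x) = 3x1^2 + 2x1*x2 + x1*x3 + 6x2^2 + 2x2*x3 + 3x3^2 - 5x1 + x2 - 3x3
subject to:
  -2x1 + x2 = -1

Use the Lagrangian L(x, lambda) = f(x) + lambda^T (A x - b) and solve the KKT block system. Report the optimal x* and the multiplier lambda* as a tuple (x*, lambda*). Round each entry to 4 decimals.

Form the Lagrangian:
  L(x, lambda) = (1/2) x^T Q x + c^T x + lambda^T (A x - b)
Stationarity (grad_x L = 0): Q x + c + A^T lambda = 0.
Primal feasibility: A x = b.

This gives the KKT block system:
  [ Q   A^T ] [ x     ]   [-c ]
  [ A    0  ] [ lambda ] = [ b ]

Solving the linear system:
  x*      = (0.4294, -0.1412, 0.4755)
  lambda* = (-1.1153)
  f(x*)   = -2.415

x* = (0.4294, -0.1412, 0.4755), lambda* = (-1.1153)


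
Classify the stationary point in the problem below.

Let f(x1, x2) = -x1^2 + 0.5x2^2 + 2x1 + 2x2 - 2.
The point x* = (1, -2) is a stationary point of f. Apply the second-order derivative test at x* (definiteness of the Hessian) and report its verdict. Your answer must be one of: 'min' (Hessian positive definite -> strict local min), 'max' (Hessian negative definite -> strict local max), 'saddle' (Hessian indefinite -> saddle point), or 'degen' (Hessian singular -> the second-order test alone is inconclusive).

Compute the Hessian H = grad^2 f:
  H = [[-2, 0], [0, 1]]
Verify stationarity: grad f(x*) = H x* + g = (0, 0).
Eigenvalues of H: -2, 1.
Eigenvalues have mixed signs, so H is indefinite -> x* is a saddle point.

saddle


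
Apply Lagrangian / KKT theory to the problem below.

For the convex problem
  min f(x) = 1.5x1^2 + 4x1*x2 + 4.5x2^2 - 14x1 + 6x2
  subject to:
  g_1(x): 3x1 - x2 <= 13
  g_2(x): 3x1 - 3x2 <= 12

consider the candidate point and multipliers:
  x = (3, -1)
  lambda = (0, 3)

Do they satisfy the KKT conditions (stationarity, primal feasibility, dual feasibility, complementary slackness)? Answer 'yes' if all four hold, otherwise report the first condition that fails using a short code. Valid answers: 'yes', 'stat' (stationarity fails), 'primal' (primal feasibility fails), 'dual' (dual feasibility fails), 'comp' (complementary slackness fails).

Gradient of f: grad f(x) = Q x + c = (-9, 9)
Constraint values g_i(x) = a_i^T x - b_i:
  g_1((3, -1)) = -3
  g_2((3, -1)) = 0
Stationarity residual: grad f(x) + sum_i lambda_i a_i = (0, 0)
  -> stationarity OK
Primal feasibility (all g_i <= 0): OK
Dual feasibility (all lambda_i >= 0): OK
Complementary slackness (lambda_i * g_i(x) = 0 for all i): OK

Verdict: yes, KKT holds.

yes


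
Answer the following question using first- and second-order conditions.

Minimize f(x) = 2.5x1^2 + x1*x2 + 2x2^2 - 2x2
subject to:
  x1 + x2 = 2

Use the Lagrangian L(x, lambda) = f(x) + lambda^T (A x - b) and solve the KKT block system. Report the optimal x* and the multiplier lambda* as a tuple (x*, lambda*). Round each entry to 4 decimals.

Form the Lagrangian:
  L(x, lambda) = (1/2) x^T Q x + c^T x + lambda^T (A x - b)
Stationarity (grad_x L = 0): Q x + c + A^T lambda = 0.
Primal feasibility: A x = b.

This gives the KKT block system:
  [ Q   A^T ] [ x     ]   [-c ]
  [ A    0  ] [ lambda ] = [ b ]

Solving the linear system:
  x*      = (0.5714, 1.4286)
  lambda* = (-4.2857)
  f(x*)   = 2.8571

x* = (0.5714, 1.4286), lambda* = (-4.2857)


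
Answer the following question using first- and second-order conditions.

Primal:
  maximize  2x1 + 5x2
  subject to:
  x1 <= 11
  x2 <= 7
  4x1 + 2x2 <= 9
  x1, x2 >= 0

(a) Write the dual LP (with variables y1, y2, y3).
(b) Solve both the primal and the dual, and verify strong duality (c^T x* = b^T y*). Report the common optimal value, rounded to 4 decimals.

The standard primal-dual pair for 'max c^T x s.t. A x <= b, x >= 0' is:
  Dual:  min b^T y  s.t.  A^T y >= c,  y >= 0.

So the dual LP is:
  minimize  11y1 + 7y2 + 9y3
  subject to:
    y1 + 4y3 >= 2
    y2 + 2y3 >= 5
    y1, y2, y3 >= 0

Solving the primal: x* = (0, 4.5).
  primal value c^T x* = 22.5.
Solving the dual: y* = (0, 0, 2.5).
  dual value b^T y* = 22.5.
Strong duality: c^T x* = b^T y*. Confirmed.

22.5


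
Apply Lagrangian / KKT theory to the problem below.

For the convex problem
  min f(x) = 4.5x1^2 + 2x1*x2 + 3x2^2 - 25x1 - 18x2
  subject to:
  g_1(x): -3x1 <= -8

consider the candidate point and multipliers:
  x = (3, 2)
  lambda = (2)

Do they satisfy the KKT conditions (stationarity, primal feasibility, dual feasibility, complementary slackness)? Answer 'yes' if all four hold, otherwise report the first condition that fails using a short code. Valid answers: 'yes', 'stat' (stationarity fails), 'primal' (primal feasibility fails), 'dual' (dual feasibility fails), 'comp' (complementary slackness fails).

Gradient of f: grad f(x) = Q x + c = (6, 0)
Constraint values g_i(x) = a_i^T x - b_i:
  g_1((3, 2)) = -1
Stationarity residual: grad f(x) + sum_i lambda_i a_i = (0, 0)
  -> stationarity OK
Primal feasibility (all g_i <= 0): OK
Dual feasibility (all lambda_i >= 0): OK
Complementary slackness (lambda_i * g_i(x) = 0 for all i): FAILS

Verdict: the first failing condition is complementary_slackness -> comp.

comp


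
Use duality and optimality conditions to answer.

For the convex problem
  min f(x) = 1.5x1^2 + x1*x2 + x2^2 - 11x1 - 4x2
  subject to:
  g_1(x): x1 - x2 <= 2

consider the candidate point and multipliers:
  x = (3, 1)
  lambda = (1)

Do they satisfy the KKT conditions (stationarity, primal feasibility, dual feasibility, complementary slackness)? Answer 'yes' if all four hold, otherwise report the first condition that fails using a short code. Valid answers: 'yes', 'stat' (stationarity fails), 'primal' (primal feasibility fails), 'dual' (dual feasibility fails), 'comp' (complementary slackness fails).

Gradient of f: grad f(x) = Q x + c = (-1, 1)
Constraint values g_i(x) = a_i^T x - b_i:
  g_1((3, 1)) = 0
Stationarity residual: grad f(x) + sum_i lambda_i a_i = (0, 0)
  -> stationarity OK
Primal feasibility (all g_i <= 0): OK
Dual feasibility (all lambda_i >= 0): OK
Complementary slackness (lambda_i * g_i(x) = 0 for all i): OK

Verdict: yes, KKT holds.

yes


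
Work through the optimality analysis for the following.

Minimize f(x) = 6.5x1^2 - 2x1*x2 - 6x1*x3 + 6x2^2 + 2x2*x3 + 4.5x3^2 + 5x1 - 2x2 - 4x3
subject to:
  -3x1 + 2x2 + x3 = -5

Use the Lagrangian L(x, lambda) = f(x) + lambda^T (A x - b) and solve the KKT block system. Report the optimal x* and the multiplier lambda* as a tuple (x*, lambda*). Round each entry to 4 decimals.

Form the Lagrangian:
  L(x, lambda) = (1/2) x^T Q x + c^T x + lambda^T (A x - b)
Stationarity (grad_x L = 0): Q x + c + A^T lambda = 0.
Primal feasibility: A x = b.

This gives the KKT block system:
  [ Q   A^T ] [ x     ]   [-c ]
  [ A    0  ] [ lambda ] = [ b ]

Solving the linear system:
  x*      = (1.3836, -0.8356, 0.8219)
  lambda* = (6.5753)
  f(x*)   = 19.089

x* = (1.3836, -0.8356, 0.8219), lambda* = (6.5753)


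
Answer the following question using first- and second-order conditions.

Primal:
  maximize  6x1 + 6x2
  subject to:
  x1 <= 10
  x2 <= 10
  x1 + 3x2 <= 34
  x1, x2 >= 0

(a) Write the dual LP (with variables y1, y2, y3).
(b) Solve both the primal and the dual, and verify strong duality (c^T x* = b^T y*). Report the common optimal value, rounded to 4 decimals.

The standard primal-dual pair for 'max c^T x s.t. A x <= b, x >= 0' is:
  Dual:  min b^T y  s.t.  A^T y >= c,  y >= 0.

So the dual LP is:
  minimize  10y1 + 10y2 + 34y3
  subject to:
    y1 + y3 >= 6
    y2 + 3y3 >= 6
    y1, y2, y3 >= 0

Solving the primal: x* = (10, 8).
  primal value c^T x* = 108.
Solving the dual: y* = (4, 0, 2).
  dual value b^T y* = 108.
Strong duality: c^T x* = b^T y*. Confirmed.

108


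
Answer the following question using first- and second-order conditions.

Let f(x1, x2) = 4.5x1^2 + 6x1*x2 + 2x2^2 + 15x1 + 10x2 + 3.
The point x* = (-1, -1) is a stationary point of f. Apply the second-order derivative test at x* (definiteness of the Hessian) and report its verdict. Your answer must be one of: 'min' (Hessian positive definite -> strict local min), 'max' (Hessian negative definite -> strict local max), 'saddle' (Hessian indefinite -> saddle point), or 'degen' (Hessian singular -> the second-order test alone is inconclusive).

Compute the Hessian H = grad^2 f:
  H = [[9, 6], [6, 4]]
Verify stationarity: grad f(x*) = H x* + g = (0, 0).
Eigenvalues of H: 0, 13.
H has a zero eigenvalue (singular; positive semidefinite but not definite), so H is neither positive definite, negative definite, nor indefinite. The second-order test alone is inconclusive -> degen.
(Indeed, f is constant along the null direction of H through x*, so x* is not a strict local extremum.)

degen


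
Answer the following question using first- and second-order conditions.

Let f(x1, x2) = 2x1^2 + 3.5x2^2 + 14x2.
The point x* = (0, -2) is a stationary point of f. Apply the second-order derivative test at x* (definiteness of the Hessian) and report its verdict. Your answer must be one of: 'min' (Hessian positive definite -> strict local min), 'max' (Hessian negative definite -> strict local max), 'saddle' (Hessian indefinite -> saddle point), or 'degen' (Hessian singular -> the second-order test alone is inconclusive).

Compute the Hessian H = grad^2 f:
  H = [[4, 0], [0, 7]]
Verify stationarity: grad f(x*) = H x* + g = (0, 0).
Eigenvalues of H: 4, 7.
Both eigenvalues > 0, so H is positive definite -> x* is a strict local min.

min
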